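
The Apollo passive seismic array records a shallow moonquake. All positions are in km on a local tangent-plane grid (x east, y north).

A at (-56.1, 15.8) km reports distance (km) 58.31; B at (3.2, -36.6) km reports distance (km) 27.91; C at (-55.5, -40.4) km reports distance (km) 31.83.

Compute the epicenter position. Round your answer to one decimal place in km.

-24.5 km east, -33.2 km north

Circle about each station: (x + 56.1)² + (y − 15.8)² = 58.31²; (x − 3.2)² + (y + 36.6)² = 27.91²; (x + 55.5)² + (y + 40.4)² = 31.83².
Subtracting pairs of circle equations eliminates x²+y² and gives linear equations (the radical axes):
118.6 x − 104.8 y = 574.04
1.2 x − 112.4 y = 3702.47
Solving the 2×2 system: x ≈ -24.5, y ≈ -33.2 km.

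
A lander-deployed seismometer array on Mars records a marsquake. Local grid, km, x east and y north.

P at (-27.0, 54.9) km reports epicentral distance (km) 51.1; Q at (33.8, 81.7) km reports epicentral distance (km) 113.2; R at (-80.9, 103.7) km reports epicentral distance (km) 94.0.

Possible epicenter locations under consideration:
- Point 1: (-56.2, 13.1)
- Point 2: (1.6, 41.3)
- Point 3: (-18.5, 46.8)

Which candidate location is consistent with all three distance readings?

Point 1

For each candidate, compare |candidate − station| to the reported distance:
Point 1: residuals P 0.1, Q 0.0, R 0.1 → max 0.1 km
Point 2: residuals P 19.4, Q 61.5, R 9.4 → max 61.5 km
Point 3: residuals P 39.4, Q 50.3, R 9.6 → max 50.3 km
Only Point 1 has all residuals ≈ 0.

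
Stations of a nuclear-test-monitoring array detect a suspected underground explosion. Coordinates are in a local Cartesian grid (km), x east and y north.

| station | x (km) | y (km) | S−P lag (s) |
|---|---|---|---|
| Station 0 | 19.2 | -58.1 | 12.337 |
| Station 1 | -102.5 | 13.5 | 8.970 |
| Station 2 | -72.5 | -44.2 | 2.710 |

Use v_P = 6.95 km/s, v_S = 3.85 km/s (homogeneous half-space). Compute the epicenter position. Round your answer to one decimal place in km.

(-87.2, -62.4)

Distance from S−P lag: d = Δt · v_P v_S / (v_P − v_S) = Δt · (6.95·3.85)/(6.95−3.85) ≈ 8.6315·Δt.
So d_Station 0 = 106.49, d_Station 1 = 77.42, d_Station 2 = 23.39 km.
Circle about each station: (x − 19.2)² + (y + 58.1)² = 106.49²; (x + 102.5)² + (y − 13.5)² = 77.42²; (x + 72.5)² + (y + 44.2)² = 23.39².
Subtracting the Station 0 equation from the Station 1 and Station 2 equations removes the quadratic terms:
-243.4 x + 143.2 y = 12290.51
-183.4 x + 27.8 y = 14258.67
Solving the 2×2 system: x ≈ -87.2, y ≈ -62.4 km.
Check against Station 0 (with the unrounded x, y): √((x − 19.2)²+(y + 58.1)²) = 106.49 ≈ 106.49 km. ✓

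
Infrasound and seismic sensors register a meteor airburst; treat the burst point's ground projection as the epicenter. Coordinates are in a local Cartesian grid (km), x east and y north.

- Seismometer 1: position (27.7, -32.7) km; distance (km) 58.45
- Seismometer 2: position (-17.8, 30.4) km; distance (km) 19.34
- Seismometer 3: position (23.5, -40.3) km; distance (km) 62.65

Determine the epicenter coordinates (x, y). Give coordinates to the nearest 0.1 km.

(-6.5, 14.7)

Circle about each station: (x − 27.7)² + (y + 32.7)² = 58.45²; (x + 17.8)² + (y − 30.4)² = 19.34²; (x − 23.5)² + (y + 40.3)² = 62.65².
Subtracting the Seismometer 1 equation from the Seismometer 2 and Seismometer 3 equations removes the quadratic terms:
-91.0 x + 126.2 y = 2446.79
-8.4 x − 15.2 y = -168.86
Solving the 2×2 system: x ≈ -6.5, y ≈ 14.7 km.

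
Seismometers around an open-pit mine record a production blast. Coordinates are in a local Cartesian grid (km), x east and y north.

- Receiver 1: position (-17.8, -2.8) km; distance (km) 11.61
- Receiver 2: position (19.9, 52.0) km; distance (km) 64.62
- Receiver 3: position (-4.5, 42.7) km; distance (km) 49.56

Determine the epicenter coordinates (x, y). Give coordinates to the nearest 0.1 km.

(-6.9, -6.8)

Circle about each station: (x + 17.8)² + (y + 2.8)² = 11.61²; (x − 19.9)² + (y − 52.0)² = 64.62²; (x + 4.5)² + (y − 42.7)² = 49.56².
Subtracting the Receiver 1 equation from the Receiver 2 and Receiver 3 equations removes the quadratic terms:
75.4 x + 109.6 y = -1265.62
26.6 x + 91.0 y = -802.54
Solving the 2×2 system: x ≈ -6.9, y ≈ -6.8 km.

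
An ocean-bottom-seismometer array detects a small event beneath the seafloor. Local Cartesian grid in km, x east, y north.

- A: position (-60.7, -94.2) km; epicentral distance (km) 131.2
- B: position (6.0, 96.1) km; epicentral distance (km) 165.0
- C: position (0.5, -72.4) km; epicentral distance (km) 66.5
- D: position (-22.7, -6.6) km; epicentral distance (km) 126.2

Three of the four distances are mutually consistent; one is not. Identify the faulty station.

Solve using three stations at a time. Using A, B, C (subtract circle equations pairwise → linear system) gives (x, y) ≈ (65.3, -57.8).
Distances from that point to each station vs reported:
  A: calculated 131.2 vs reported 131.2 → residual 0.0 km
  B: calculated 165.0 vs reported 165.0 → residual 0.0 km
  C: calculated 66.4 vs reported 66.5 → residual 0.1 km
  D: calculated 101.9 vs reported 126.2 → residual 24.3 km
A, B, C are mutually consistent (residuals ≈ 0); D is off by 24.3 km.

D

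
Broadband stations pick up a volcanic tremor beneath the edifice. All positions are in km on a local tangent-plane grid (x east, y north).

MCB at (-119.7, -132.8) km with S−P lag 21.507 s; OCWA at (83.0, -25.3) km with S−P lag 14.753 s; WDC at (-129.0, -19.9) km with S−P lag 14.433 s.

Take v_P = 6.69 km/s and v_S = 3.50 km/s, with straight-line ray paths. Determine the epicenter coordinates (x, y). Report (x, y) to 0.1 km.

x ≈ -23.8 km, y ≈ -7.4 km

Distance from S−P lag: d = Δt · v_P v_S / (v_P − v_S) = Δt · (6.69·3.50)/(6.69−3.50) ≈ 7.3401·Δt.
So d_MCB = 157.86, d_OCWA = 108.29, d_WDC = 105.94 km.
Circle about each station: (x + 119.7)² + (y + 132.8)² = 157.86²; (x − 83.0)² + (y + 25.3)² = 108.29²; (x + 129.0)² + (y + 19.9)² = 105.94².
Subtracting pairs of circle equations eliminates x²+y² and gives linear equations (the radical axes):
405.4 x + 215.0 y = -11241.78
-18.6 x + 225.8 y = -1230.42
Solving the 2×2 system: x ≈ -23.8, y ≈ -7.4 km.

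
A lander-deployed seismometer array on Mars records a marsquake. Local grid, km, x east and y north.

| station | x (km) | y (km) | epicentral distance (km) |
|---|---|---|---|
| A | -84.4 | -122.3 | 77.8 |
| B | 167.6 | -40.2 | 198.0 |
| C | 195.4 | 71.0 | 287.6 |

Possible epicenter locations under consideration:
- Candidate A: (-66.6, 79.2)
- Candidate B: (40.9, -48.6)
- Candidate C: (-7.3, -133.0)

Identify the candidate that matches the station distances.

For each candidate, compare |candidate − station| to the reported distance:
Candidate A: residuals A 124.5, B 64.9, C 25.5 → max 124.5 km
Candidate B: residuals A 67.6, B 71.0, C 92.2 → max 92.2 km
Candidate C: residuals A 0.0, B 0.0, C 0.0 → max 0.0 km
Only Candidate C has all residuals ≈ 0.

Candidate C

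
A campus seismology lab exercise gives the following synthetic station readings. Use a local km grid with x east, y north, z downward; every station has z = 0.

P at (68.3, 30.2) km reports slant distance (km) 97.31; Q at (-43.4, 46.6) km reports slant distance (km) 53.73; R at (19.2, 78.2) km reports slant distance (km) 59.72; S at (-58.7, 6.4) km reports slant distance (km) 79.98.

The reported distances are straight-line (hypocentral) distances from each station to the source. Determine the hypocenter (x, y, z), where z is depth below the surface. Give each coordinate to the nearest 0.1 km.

Each station gives a sphere (x−x_i)² + (y−y_i)² + z² = d_i² (stations at z=0).
Subtracting the P sphere from Q and R: z² cancels, leaving linear equations in x and y:
-223.4 x + 32.8 y = 5060.51
-98.2 x + 96.0 y = 6809.71
Solving: x ≈ -14.400, y ≈ 56.204 km (keep extra digits for the depth step; rounded: -14.4, 56.2).
Then from the P sphere: z² = 97.31² − (x − 68.3)² − (y − 30.2)² with x = -14.400, y = 56.204, so z ≈ 44.201 ≈ 44.2 km.

(-14.4, 56.2, 44.2)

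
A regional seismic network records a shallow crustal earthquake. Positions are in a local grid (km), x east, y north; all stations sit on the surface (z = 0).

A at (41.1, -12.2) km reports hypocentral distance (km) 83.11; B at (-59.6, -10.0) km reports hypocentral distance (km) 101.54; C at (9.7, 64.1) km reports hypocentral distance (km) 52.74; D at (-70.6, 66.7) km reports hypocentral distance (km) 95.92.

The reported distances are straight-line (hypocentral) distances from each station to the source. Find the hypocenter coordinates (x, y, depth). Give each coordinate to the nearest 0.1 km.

Each station gives a sphere (x−x_i)² + (y−y_i)² + z² = d_i² (stations at z=0).
Subtracting the A sphere from B and C: z² cancels, leaving linear equations in x and y:
-201.4 x + 4.4 y = -1588.99
-62.8 x + 152.6 y = 6490.61
Solving: x ≈ 8.899, y ≈ 46.196 km (keep extra digits for the depth step; rounded: 8.9, 46.2).
Then from the A sphere: z² = 83.11² − (x − 41.1)² − (y + 12.2)² with x = 8.899, y = 46.196, so z ≈ 49.601 ≈ 49.6 km.

(8.9, 46.2, 49.6)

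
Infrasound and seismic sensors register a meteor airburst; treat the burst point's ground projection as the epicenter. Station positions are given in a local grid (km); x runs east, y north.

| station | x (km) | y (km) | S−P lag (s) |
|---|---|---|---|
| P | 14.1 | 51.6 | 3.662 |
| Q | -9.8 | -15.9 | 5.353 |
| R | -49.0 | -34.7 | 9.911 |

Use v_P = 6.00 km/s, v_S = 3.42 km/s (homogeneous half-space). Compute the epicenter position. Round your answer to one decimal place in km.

2.7 km east, 24.8 km north

Distance from S−P lag: d = Δt · v_P v_S / (v_P − v_S) = Δt · (6.00·3.42)/(6.00−3.42) ≈ 7.9535·Δt.
So d_P = 29.13, d_Q = 42.58, d_R = 78.83 km.
Circle about each station: (x − 14.1)² + (y − 51.6)² = 29.13²; (x + 9.8)² + (y + 15.9)² = 42.58²; (x + 49.0)² + (y + 34.7)² = 78.83².
Subtracting the P equation from the Q and R equations removes the quadratic terms:
-47.8 x − 135.0 y = -3477.02
-126.2 x − 172.6 y = -4621.89
Solving the 2×2 system: x ≈ 2.7, y ≈ 24.8 km.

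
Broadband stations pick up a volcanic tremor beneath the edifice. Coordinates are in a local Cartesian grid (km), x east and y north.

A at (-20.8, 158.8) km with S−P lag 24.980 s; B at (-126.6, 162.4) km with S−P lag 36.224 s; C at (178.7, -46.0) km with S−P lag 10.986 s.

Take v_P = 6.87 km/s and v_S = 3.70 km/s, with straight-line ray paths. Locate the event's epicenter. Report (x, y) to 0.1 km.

Distance from S−P lag: d = Δt · v_P v_S / (v_P − v_S) = Δt · (6.87·3.70)/(6.87−3.70) ≈ 8.0186·Δt.
So d_A = 200.30, d_B = 290.47, d_C = 88.09 km.
Circle about each station: (x + 20.8)² + (y − 158.8)² = 200.30²; (x + 126.6)² + (y − 162.4)² = 290.47²; (x − 178.7)² + (y + 46.0)² = 88.09².
Subtracting the A equation from the B and C equations removes the quadratic terms:
-211.6 x + 7.2 y = -27501.49
399.0 x − 409.6 y = 40759.85
Solving the 2×2 system: x ≈ 130.9, y ≈ 28.0 km.

130.9 km east, 28.0 km north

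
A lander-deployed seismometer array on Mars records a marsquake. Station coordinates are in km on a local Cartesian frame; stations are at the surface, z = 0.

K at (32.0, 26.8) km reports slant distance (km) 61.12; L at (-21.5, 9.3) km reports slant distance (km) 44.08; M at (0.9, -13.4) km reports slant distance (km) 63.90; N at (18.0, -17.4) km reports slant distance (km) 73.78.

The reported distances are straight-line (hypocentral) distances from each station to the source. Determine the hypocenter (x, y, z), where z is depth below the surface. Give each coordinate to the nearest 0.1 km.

Each station gives a sphere (x−x_i)² + (y−y_i)² + z² = d_i² (stations at z=0).
Subtracting the K sphere from L and M: z² cancels, leaving linear equations in x and y:
-107.0 x − 35.0 y = 599.11
-62.2 x − 80.4 y = -1909.43
Solving: x ≈ -17.896, y ≈ 37.594 km (keep extra digits for the depth step; rounded: -17.9, 37.6).
Then from the K sphere: z² = 61.12² − (x − 32.0)² − (y − 26.8)² with x = -17.896, y = 37.594, so z ≈ 33.609 ≈ 33.6 km.

x ≈ -17.9 km, y ≈ 37.6 km, depth ≈ 33.6 km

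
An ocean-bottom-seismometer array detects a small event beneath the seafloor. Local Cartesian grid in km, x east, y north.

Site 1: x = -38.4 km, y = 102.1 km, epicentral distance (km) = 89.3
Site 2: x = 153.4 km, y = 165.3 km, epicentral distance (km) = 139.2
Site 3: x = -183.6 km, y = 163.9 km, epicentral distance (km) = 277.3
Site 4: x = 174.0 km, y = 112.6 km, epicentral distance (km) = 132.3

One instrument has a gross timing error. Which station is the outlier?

Site 3

Solve using three stations at a time. Using Site 1, Site 2, Site 4 (subtract circle equations pairwise → linear system) gives (x, y) ≈ (46.9, 75.5).
Distances from that point to each station vs reported:
  Site 1: calculated 89.4 vs reported 89.3 → residual 0.1 km
  Site 2: calculated 139.3 vs reported 139.2 → residual 0.1 km
  Site 3: calculated 246.9 vs reported 277.3 → residual 30.4 km
  Site 4: calculated 132.4 vs reported 132.3 → residual 0.1 km
Site 1, Site 2, Site 4 are mutually consistent (residuals ≈ 0); Site 3 is off by 30.4 km.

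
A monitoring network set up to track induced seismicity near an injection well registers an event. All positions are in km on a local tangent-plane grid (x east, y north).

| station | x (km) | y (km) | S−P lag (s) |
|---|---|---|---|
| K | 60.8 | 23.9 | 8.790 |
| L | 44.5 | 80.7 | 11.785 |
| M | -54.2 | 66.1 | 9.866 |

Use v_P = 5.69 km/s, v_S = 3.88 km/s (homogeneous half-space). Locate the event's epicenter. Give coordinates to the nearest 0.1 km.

-18.1 km east, -48.7 km north

Distance from S−P lag: d = Δt · v_P v_S / (v_P − v_S) = Δt · (5.69·3.88)/(5.69−3.88) ≈ 12.1973·Δt.
So d_K = 107.21, d_L = 143.75, d_M = 120.34 km.
Circle about each station: (x − 60.8)² + (y − 23.9)² = 107.21²; (x − 44.5)² + (y − 80.7)² = 143.75²; (x + 54.2)² + (y − 66.1)² = 120.34².
Subtracting pairs of circle equations eliminates x²+y² and gives linear equations (the radical axes):
-32.6 x + 113.6 y = -4945.19
-230.0 x + 84.4 y = 51.27
Solving the 2×2 system: x ≈ -18.1, y ≈ -48.7 km.
Check against K (with the unrounded x, y): √((x − 60.8)²+(y − 23.9)²) = 107.24 ≈ 107.21 km. ✓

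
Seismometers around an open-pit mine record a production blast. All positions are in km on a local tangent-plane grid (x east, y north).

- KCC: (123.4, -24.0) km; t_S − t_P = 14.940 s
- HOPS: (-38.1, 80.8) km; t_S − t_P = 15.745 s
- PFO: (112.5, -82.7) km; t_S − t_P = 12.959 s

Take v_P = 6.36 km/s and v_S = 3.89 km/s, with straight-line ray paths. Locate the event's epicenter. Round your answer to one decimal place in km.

(-17.1, -75.5)

Distance from S−P lag: d = Δt · v_P v_S / (v_P − v_S) = Δt · (6.36·3.89)/(6.36−3.89) ≈ 10.0164·Δt.
So d_KCC = 149.64, d_HOPS = 157.71, d_PFO = 129.80 km.
Circle about each station: (x − 123.4)² + (y + 24.0)² = 149.64²; (x + 38.1)² + (y − 80.8)² = 157.71²; (x − 112.5)² + (y + 82.7)² = 129.80².
Subtracting the KCC equation from the HOPS and PFO equations removes the quadratic terms:
-323.0 x + 209.6 y = -10303.62
-21.8 x − 117.4 y = 9236.07
Solving the 2×2 system: x ≈ -17.1, y ≈ -75.5 km.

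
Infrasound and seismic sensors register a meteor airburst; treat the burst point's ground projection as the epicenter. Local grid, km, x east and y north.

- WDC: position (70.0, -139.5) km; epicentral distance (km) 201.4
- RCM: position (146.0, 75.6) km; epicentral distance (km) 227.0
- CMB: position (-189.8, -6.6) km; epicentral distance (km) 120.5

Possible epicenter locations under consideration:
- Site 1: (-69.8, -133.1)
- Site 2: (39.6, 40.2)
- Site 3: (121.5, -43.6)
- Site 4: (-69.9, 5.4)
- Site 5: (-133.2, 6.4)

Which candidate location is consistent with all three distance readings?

For each candidate, compare |candidate − station| to the reported distance:
Site 1: residuals WDC 61.5, RCM 73.2, CMB 53.9 → max 73.2 km
Site 2: residuals WDC 19.1, RCM 114.9, CMB 113.6 → max 114.9 km
Site 3: residuals WDC 92.5, RCM 105.3, CMB 193.0 → max 193.0 km
Site 4: residuals WDC 0.0, RCM 0.0, CMB 0.0 → max 0.0 km
Site 5: residuals WDC 48.8, RCM 60.6, CMB 62.4 → max 62.4 km
Only Site 4 has all residuals ≈ 0.

Site 4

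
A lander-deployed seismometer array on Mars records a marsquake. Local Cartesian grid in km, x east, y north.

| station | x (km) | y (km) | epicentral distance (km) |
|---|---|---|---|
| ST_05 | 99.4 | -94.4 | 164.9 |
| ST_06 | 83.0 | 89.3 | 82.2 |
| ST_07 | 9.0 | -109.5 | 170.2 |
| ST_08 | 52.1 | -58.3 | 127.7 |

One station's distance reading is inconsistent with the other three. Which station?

ST_05

Solve using three stations at a time. Using ST_06, ST_07, ST_08 (subtract circle equations pairwise → linear system) gives (x, y) ≈ (5.5, 60.8).
Distances from that point to each station vs reported:
  ST_05: calculated 181.4 vs reported 164.9 → residual 16.5 km
  ST_06: calculated 82.6 vs reported 82.2 → residual 0.4 km
  ST_07: calculated 170.4 vs reported 170.2 → residual 0.2 km
  ST_08: calculated 127.9 vs reported 127.7 → residual 0.2 km
ST_06, ST_07, ST_08 are mutually consistent (residuals ≈ 0); ST_05 is off by 16.5 km.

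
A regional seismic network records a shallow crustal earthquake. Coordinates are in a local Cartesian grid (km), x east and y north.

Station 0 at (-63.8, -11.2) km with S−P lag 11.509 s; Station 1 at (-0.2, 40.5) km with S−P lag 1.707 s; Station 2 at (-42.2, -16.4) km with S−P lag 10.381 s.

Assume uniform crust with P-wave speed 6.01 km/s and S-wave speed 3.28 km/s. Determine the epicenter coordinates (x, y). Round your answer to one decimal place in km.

Distance from S−P lag: d = Δt · v_P v_S / (v_P − v_S) = Δt · (6.01·3.28)/(6.01−3.28) ≈ 7.2208·Δt.
So d_Station 0 = 83.10, d_Station 1 = 12.33, d_Station 2 = 74.96 km.
Circle about each station: (x + 63.8)² + (y + 11.2)² = 83.10²; (x + 0.2)² + (y − 40.5)² = 12.33²; (x + 42.2)² + (y + 16.4)² = 74.96².
Subtracting the Station 0 equation from the Station 1 and Station 2 equations removes the quadratic terms:
127.2 x + 103.4 y = 4197.99
43.2 x − 10.4 y = -859.47
Solving the 2×2 system: x ≈ -7.8, y ≈ 50.2 km.
Check against Station 0 (with the unrounded x, y): √((x + 63.8)²+(y + 11.2)²) = 83.10 ≈ 83.10 km. ✓

-7.8 km east, 50.2 km north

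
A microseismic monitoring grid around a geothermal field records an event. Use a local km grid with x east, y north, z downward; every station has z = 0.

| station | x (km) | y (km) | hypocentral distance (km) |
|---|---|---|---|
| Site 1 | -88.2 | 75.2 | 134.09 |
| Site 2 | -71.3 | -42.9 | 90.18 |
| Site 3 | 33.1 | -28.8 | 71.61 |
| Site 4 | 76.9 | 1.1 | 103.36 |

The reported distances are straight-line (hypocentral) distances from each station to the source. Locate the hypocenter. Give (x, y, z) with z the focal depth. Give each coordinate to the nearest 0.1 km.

Each station gives a sphere (x−x_i)² + (y−y_i)² + z² = d_i² (stations at z=0).
Subtracting the Site 1 sphere from Site 2 and Site 3: z² cancels, leaving linear equations in x and y:
33.8 x − 236.2 y = 3337.52
242.6 x − 208.0 y = 1342.91
Solving: x ≈ -7.499, y ≈ -15.203 km (keep extra digits for the depth step; rounded: -7.5, -15.2).
Then from the Site 1 sphere: z² = 134.09² − (x + 88.2)² − (y − 75.2)² with x = -7.499, y = -15.203, so z ≈ 57.400 ≈ 57.4 km.

(-7.5, -15.2, 57.4)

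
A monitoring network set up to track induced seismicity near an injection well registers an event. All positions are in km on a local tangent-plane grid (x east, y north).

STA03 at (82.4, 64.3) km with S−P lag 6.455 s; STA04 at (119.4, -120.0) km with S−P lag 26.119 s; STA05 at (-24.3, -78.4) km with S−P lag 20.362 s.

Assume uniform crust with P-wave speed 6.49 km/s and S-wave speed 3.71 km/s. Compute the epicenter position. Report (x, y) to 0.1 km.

Distance from S−P lag: d = Δt · v_P v_S / (v_P − v_S) = Δt · (6.49·3.71)/(6.49−3.71) ≈ 8.6611·Δt.
So d_STA03 = 55.91, d_STA04 = 226.22, d_STA05 = 176.36 km.
Circle about each station: (x − 82.4)² + (y − 64.3)² = 55.91²; (x − 119.4)² + (y + 120.0)² = 226.22²; (x + 24.3)² + (y + 78.4)² = 176.36².
Subtracting the STA03 equation from the STA04 and STA05 equations removes the quadratic terms:
74.0 x − 368.6 y = -30317.45
-213.4 x − 285.4 y = -32164.12
Solving the 2×2 system: x ≈ 32.1, y ≈ 88.7 km.

32.1 km east, 88.7 km north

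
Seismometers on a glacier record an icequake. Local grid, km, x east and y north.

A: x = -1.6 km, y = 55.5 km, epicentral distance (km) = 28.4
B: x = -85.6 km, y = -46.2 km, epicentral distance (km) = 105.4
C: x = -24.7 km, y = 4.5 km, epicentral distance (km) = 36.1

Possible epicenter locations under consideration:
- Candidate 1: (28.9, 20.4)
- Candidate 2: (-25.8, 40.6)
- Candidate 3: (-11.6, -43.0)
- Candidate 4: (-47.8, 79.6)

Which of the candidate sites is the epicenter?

Candidate 2

For each candidate, compare |candidate − station| to the reported distance:
Candidate 1: residuals A 18.1, B 27.1, C 19.8 → max 27.1 km
Candidate 2: residuals A 0.0, B 0.0, C 0.0 → max 0.0 km
Candidate 3: residuals A 70.6, B 31.3, C 13.2 → max 70.6 km
Candidate 4: residuals A 23.7, B 26.0, C 42.5 → max 42.5 km
Only Candidate 2 has all residuals ≈ 0.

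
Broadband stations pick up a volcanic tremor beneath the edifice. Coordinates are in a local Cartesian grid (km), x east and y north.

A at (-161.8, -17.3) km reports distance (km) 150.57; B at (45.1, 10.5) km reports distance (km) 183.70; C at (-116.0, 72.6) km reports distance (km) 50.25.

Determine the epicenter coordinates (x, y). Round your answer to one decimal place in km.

Circle about each station: (x + 161.8)² + (y + 17.3)² = 150.57²; (x − 45.1)² + (y − 10.5)² = 183.70²; (x + 116.0)² + (y − 72.6)² = 50.25².
Subtracting pairs of circle equations eliminates x²+y² and gives linear equations (the radical axes):
413.8 x + 55.6 y = -35408.64
91.6 x + 179.8 y = 12394.49
Solving the 2×2 system: x ≈ -101.8, y ≈ 120.8 km.

x ≈ -101.8 km, y ≈ 120.8 km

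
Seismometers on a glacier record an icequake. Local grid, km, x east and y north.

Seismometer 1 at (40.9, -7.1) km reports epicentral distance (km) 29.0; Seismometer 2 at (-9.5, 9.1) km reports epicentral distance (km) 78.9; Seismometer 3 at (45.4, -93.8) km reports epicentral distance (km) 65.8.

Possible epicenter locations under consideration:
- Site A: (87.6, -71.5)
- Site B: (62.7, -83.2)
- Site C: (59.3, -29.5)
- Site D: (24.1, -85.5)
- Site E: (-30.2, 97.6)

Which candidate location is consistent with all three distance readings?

For each candidate, compare |candidate − station| to the reported distance:
Site A: residuals Seismometer 1 50.6, Seismometer 2 47.3, Seismometer 3 18.1 → max 50.6 km
Site B: residuals Seismometer 1 50.2, Seismometer 2 38.3, Seismometer 3 45.5 → max 50.2 km
Site C: residuals Seismometer 1 0.0, Seismometer 2 0.0, Seismometer 3 0.0 → max 0.0 km
Site D: residuals Seismometer 1 51.2, Seismometer 2 21.5, Seismometer 3 42.9 → max 51.2 km
Site E: residuals Seismometer 1 97.6, Seismometer 2 12.0, Seismometer 3 140.0 → max 140.0 km
Only Site C has all residuals ≈ 0.

Site C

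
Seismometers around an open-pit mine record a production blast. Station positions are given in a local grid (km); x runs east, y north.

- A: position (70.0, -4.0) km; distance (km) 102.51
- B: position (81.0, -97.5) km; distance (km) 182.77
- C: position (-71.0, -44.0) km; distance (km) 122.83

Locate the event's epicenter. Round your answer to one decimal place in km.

Circle about each station: (x − 70.0)² + (y + 4.0)² = 102.51²; (x − 81.0)² + (y + 97.5)² = 182.77²; (x + 71.0)² + (y + 44.0)² = 122.83².
Subtracting the A equation from the B and C equations removes the quadratic terms:
22.0 x − 187.0 y = -11745.32
-282.0 x − 80.0 y = -2517.91
Solving the 2×2 system: x ≈ -8.6, y ≈ 61.8 km.
Check against A (with the unrounded x, y): √((x − 70.0)²+(y + 4.0)²) = 102.51 ≈ 102.51 km. ✓

x ≈ -8.6 km, y ≈ 61.8 km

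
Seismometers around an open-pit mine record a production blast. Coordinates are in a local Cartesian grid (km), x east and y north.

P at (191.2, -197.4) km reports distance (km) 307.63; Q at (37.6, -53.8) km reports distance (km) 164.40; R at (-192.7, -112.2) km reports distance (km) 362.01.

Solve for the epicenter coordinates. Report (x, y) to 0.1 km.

Circle about each station: (x − 191.2)² + (y + 197.4)² = 307.63²; (x − 37.6)² + (y + 53.8)² = 164.40²; (x + 192.7)² + (y + 112.2)² = 362.01².
Subtracting pairs of circle equations eliminates x²+y² and gives linear equations (the radical axes):
-307.2 x + 287.2 y = -3607.14
-767.8 x + 170.4 y = -62217.09
Solving the 2×2 system: x ≈ 102.6, y ≈ 97.2 km.
Check against P (with the unrounded x, y): √((x − 191.2)²+(y + 197.4)²) = 307.62 ≈ 307.63 km. ✓

x ≈ 102.6 km, y ≈ 97.2 km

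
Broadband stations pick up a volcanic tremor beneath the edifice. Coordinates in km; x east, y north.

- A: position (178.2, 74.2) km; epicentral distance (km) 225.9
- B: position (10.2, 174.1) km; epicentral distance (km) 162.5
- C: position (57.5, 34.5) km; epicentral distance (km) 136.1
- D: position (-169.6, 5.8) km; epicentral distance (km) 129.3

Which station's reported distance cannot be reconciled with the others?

C

Solve using three stations at a time. Using A, B, D (subtract circle equations pairwise → linear system) gives (x, y) ≈ (-41.1, 19.9).
Distances from that point to each station vs reported:
  A: calculated 225.9 vs reported 225.9 → residual 0.0 km
  B: calculated 162.5 vs reported 162.5 → residual 0.0 km
  C: calculated 99.7 vs reported 136.1 → residual 36.4 km
  D: calculated 129.3 vs reported 129.3 → residual 0.0 km
A, B, D are mutually consistent (residuals ≈ 0); C is off by 36.4 km.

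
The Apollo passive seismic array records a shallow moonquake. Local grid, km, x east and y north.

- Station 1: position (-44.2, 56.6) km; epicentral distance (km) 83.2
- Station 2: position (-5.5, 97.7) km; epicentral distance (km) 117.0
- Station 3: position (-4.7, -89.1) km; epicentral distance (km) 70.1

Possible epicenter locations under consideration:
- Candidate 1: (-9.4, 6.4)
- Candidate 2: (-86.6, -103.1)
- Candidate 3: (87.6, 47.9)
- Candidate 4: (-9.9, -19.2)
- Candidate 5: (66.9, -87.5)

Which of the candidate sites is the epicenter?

For each candidate, compare |candidate − station| to the reported distance:
Candidate 1: residuals Station 1 22.1, Station 2 25.6, Station 3 25.5 → max 25.6 km
Candidate 2: residuals Station 1 82.0, Station 2 99.6, Station 3 13.0 → max 99.6 km
Candidate 3: residuals Station 1 48.9, Station 2 11.4, Station 3 95.1 → max 95.1 km
Candidate 4: residuals Station 1 0.0, Station 2 0.0, Station 3 0.0 → max 0.0 km
Candidate 5: residuals Station 1 98.8, Station 2 81.8, Station 3 1.5 → max 98.8 km
Only Candidate 4 has all residuals ≈ 0.

Candidate 4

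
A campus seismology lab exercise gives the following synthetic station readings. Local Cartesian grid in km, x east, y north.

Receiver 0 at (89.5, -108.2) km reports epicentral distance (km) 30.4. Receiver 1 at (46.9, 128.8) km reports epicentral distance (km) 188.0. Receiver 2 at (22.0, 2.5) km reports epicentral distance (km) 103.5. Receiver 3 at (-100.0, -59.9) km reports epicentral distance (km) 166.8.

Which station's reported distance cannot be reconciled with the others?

Solve using three stations at a time. Using Receiver 0, Receiver 2, Receiver 3 (subtract circle equations pairwise → linear system) gives (x, y) ≈ (63.6, -92.3).
Distances from that point to each station vs reported:
  Receiver 0: calculated 30.4 vs reported 30.4 → residual 0.0 km
  Receiver 1: calculated 221.7 vs reported 188.0 → residual 33.7 km
  Receiver 2: calculated 103.5 vs reported 103.5 → residual 0.0 km
  Receiver 3: calculated 166.8 vs reported 166.8 → residual 0.0 km
Receiver 0, Receiver 2, Receiver 3 are mutually consistent (residuals ≈ 0); Receiver 1 is off by 33.7 km.

Receiver 1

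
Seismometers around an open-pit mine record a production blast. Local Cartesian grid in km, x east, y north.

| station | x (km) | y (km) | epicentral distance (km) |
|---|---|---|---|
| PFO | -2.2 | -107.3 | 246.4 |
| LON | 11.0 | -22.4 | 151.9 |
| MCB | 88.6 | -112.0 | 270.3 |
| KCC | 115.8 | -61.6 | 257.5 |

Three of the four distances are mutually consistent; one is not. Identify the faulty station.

Solve using three stations at a time. Using LON, MCB, KCC (subtract circle equations pairwise → linear system) gives (x, y) ≈ (-94.8, 86.5).
Distances from that point to each station vs reported:
  PFO: calculated 214.8 vs reported 246.4 → residual 31.6 km
  LON: calculated 151.8 vs reported 151.9 → residual 0.1 km
  MCB: calculated 270.3 vs reported 270.3 → residual 0.0 km
  KCC: calculated 257.5 vs reported 257.5 → residual 0.0 km
LON, MCB, KCC are mutually consistent (residuals ≈ 0); PFO is off by 31.6 km.

PFO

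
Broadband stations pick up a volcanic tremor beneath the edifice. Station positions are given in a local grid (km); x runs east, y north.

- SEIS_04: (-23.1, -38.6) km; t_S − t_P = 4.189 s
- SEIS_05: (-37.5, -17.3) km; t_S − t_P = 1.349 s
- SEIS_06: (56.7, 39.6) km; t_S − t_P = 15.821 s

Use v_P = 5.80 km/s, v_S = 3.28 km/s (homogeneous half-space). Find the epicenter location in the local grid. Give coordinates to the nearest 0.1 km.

x ≈ -47.6 km, y ≈ -18.6 km

Distance from S−P lag: d = Δt · v_P v_S / (v_P − v_S) = Δt · (5.80·3.28)/(5.80−3.28) ≈ 7.5492·Δt.
So d_SEIS_04 = 31.62, d_SEIS_05 = 10.18, d_SEIS_06 = 119.44 km.
Circle about each station: (x + 23.1)² + (y + 38.6)² = 31.62²; (x + 37.5)² + (y + 17.3)² = 10.18²; (x − 56.7)² + (y − 39.6)² = 119.44².
Subtracting pairs of circle equations eliminates x²+y² and gives linear equations (the radical axes):
-28.8 x + 42.6 y = 578.16
159.6 x + 156.4 y = -10506.61
Solving the 2×2 system: x ≈ -47.6, y ≈ -18.6 km.
Check against SEIS_04 (with the unrounded x, y): √((x + 23.1)²+(y + 38.6)²) = 31.62 ≈ 31.62 km. ✓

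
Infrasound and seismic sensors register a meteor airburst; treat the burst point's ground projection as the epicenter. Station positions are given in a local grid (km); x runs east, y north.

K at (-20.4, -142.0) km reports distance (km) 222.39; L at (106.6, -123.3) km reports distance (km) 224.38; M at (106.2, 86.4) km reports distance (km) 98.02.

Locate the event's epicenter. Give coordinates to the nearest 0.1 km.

Circle about each station: (x + 20.4)² + (y + 142.0)² = 222.39²; (x − 106.6)² + (y + 123.3)² = 224.38²; (x − 106.2)² + (y − 86.4)² = 98.02².
Subtracting pairs of circle equations eliminates x²+y² and gives linear equations (the radical axes):
254.0 x + 37.4 y = 5097.22
253.2 x + 456.8 y = 38012.63
Solving the 2×2 system: x ≈ 8.5, y ≈ 78.5 km.

x ≈ 8.5 km, y ≈ 78.5 km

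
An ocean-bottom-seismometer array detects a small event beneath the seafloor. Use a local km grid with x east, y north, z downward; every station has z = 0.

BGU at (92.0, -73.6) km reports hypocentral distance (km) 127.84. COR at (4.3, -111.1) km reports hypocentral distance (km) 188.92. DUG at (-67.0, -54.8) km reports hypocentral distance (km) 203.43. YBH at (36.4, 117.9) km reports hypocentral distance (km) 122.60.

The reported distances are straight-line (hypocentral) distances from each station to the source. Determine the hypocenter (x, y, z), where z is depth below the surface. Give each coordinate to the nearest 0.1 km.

Each station gives a sphere (x−x_i)² + (y−y_i)² + z² = d_i² (stations at z=0).
Subtracting the BGU sphere from COR and DUG: z² cancels, leaving linear equations in x and y:
-175.4 x − 75.0 y = -20866.96
-318.0 x + 37.6 y = -31429.62
Solving: x ≈ 103.196, y ≈ 36.884 km (keep extra digits for the depth step; rounded: 103.2, 36.9).
Then from the BGU sphere: z² = 127.84² − (x − 92.0)² − (y + 73.6)² with x = 103.196, y = 36.884, so z ≈ 63.332 ≈ 63.3 km.

(103.2, 36.9, 63.3)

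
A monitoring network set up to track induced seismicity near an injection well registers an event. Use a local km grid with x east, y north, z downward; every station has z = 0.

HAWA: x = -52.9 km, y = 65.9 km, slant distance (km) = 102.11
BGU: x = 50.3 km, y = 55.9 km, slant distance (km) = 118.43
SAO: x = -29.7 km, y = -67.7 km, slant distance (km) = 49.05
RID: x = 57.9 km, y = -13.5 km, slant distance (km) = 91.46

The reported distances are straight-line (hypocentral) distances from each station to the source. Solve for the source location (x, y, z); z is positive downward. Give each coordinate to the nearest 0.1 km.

x ≈ -27.4 km, y ≈ -28.5 km, depth ≈ 29.4 km

Each station gives a sphere (x−x_i)² + (y−y_i)² + z² = d_i² (stations at z=0).
Subtracting the HAWA sphere from BGU and SAO: z² cancels, leaving linear equations in x and y:
206.4 x − 20.0 y = -5085.53
46.4 x − 267.2 y = 6344.71
Solving: x ≈ -27.401, y ≈ -28.503 km (keep extra digits for the depth step; rounded: -27.4, -28.5).
Then from the HAWA sphere: z² = 102.11² − (x + 52.9)² − (y − 65.9)² with x = -27.401, y = -28.503, so z ≈ 29.399 ≈ 29.4 km.
Check against RID (with the unrounded solution): distance 91.46 ≈ 91.46 km. ✓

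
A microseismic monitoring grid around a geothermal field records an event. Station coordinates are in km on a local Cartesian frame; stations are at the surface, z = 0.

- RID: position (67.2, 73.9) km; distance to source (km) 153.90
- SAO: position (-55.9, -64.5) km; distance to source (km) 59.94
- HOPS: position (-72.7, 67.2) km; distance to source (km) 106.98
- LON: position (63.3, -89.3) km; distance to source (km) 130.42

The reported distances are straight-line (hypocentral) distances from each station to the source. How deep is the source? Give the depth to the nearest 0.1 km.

depth ≈ 43.4 km

Each station gives a sphere (x−x_i)² + (y−y_i)² + z² = d_i² (stations at z=0).
Subtracting the RID sphere from SAO and HOPS: z² cancels, leaving linear equations in x and y:
-246.2 x − 276.8 y = 17400.42
-279.8 x − 13.4 y = 12064.57
Solving: x ≈ -41.892, y ≈ -25.601 km (keep extra digits for the depth step; rounded: -41.9, -25.6).
Then from the RID sphere: z² = 153.90² − (x − 67.2)² − (y − 73.9)² with x = -41.892, y = -25.601, so z ≈ 43.402 ≈ 43.4 km.
Check against LON (with the unrounded solution): distance 130.41 ≈ 130.42 km. ✓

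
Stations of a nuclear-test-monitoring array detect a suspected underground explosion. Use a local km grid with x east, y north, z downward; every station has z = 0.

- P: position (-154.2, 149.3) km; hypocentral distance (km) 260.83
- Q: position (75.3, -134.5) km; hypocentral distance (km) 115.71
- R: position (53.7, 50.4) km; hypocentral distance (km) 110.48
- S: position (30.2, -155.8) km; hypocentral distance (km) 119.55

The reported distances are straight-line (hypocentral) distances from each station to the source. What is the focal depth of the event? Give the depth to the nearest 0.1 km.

z ≈ 41.3 km

Each station gives a sphere (x−x_i)² + (y−y_i)² + z² = d_i² (stations at z=0).
Subtracting the P sphere from Q and R: z² cancels, leaving linear equations in x and y:
459.0 x − 567.6 y = 32335.69
415.8 x − 197.8 y = 15182.18
Solving: x ≈ 15.297, y ≈ -44.599 km (keep extra digits for the depth step; rounded: 15.3, -44.6).
Then from the P sphere: z² = 260.83² − (x + 154.2)² − (y − 149.3)² with x = 15.297, y = -44.599, so z ≈ 41.307 ≈ 41.3 km.
Check against S (with the unrounded solution): distance 119.56 ≈ 119.55 km. ✓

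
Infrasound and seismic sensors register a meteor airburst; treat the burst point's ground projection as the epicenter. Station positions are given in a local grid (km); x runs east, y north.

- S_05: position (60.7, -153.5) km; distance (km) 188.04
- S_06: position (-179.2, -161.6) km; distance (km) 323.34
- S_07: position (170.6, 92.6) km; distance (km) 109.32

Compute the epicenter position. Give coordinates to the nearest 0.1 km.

Circle about each station: (x − 60.7)² + (y + 153.5)² = 188.04²; (x + 179.2)² + (y + 161.6)² = 323.34²; (x − 170.6)² + (y − 92.6)² = 109.32².
Subtracting pairs of circle equations eliminates x²+y² and gives linear equations (the radical axes):
-479.8 x − 16.2 y = -38209.25
219.8 x + 492.2 y = 33840.56
Solving the 2×2 system: x ≈ 78.5, y ≈ 33.7 km.

78.5 km east, 33.7 km north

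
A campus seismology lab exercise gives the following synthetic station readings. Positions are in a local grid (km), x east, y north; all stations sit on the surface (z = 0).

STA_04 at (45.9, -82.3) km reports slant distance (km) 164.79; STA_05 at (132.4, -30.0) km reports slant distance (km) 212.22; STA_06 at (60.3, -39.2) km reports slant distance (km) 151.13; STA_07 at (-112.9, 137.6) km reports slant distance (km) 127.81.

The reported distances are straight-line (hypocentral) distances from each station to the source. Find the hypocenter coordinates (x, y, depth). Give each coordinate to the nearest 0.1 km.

Each station gives a sphere (x−x_i)² + (y−y_i)² + z² = d_i² (stations at z=0).
Subtracting the STA_04 sphere from STA_05 and STA_06: z² cancels, leaving linear equations in x and y:
173.0 x + 104.6 y = -8331.92
28.8 x + 86.2 y = 608.10
Solving: x ≈ -65.698, y ≈ 29.005 km (keep extra digits for the depth step; rounded: -65.7, 29.0).
Then from the STA_04 sphere: z² = 164.79² − (x − 45.9)² − (y + 82.3)² with x = -65.698, y = 29.005, so z ≈ 48.092 ≈ 48.1 km.

(-65.7, 29.0, 48.1)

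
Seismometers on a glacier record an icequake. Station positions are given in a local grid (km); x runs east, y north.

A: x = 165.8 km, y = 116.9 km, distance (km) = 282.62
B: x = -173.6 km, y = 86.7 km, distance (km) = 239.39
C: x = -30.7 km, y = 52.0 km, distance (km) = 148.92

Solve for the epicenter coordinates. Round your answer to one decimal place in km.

Circle about each station: (x − 165.8)² + (y − 116.9)² = 282.62²; (x + 173.6)² + (y − 86.7)² = 239.39²; (x + 30.7)² + (y − 52.0)² = 148.92².
Subtracting the A equation from the B and C equations removes the quadratic terms:
-678.8 x − 60.4 y = 19065.09
-393.0 x − 129.8 y = 20188.14
Solving the 2×2 system: x ≈ -19.5, y ≈ -96.5 km.
Check against A (with the unrounded x, y): √((x − 165.8)²+(y − 116.9)²) = 282.62 ≈ 282.62 km. ✓

x ≈ -19.5 km, y ≈ -96.5 km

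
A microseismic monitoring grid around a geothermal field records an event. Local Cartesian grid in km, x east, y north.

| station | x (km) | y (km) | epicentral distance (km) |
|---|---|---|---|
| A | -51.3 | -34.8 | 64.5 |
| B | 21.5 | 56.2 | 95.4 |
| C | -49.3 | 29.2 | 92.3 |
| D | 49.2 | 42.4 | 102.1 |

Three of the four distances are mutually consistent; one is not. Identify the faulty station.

D

Solve using three stations at a time. Using A, B, C (subtract circle equations pairwise → linear system) gives (x, y) ≈ (13.1, -38.8).
Distances from that point to each station vs reported:
  A: calculated 64.5 vs reported 64.5 → residual 0.0 km
  B: calculated 95.4 vs reported 95.4 → residual 0.0 km
  C: calculated 92.3 vs reported 92.3 → residual 0.0 km
  D: calculated 88.9 vs reported 102.1 → residual 13.2 km
A, B, C are mutually consistent (residuals ≈ 0); D is off by 13.2 km.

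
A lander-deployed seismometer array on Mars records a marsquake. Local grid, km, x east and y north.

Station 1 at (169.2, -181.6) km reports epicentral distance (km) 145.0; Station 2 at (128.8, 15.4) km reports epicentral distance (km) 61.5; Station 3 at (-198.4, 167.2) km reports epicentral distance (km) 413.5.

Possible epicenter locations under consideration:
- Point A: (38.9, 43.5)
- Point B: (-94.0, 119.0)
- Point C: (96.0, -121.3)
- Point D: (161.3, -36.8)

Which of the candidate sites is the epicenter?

Point D

For each candidate, compare |candidate − station| to the reported distance:
Point A: residuals Station 1 115.1, Station 2 32.7, Station 3 145.9 → max 145.9 km
Point B: residuals Station 1 254.5, Station 2 184.2, Station 3 298.5 → max 298.5 km
Point C: residuals Station 1 50.2, Station 2 79.1, Station 3 1.3 → max 79.1 km
Point D: residuals Station 1 0.0, Station 2 0.0, Station 3 0.0 → max 0.0 km
Only Point D has all residuals ≈ 0.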